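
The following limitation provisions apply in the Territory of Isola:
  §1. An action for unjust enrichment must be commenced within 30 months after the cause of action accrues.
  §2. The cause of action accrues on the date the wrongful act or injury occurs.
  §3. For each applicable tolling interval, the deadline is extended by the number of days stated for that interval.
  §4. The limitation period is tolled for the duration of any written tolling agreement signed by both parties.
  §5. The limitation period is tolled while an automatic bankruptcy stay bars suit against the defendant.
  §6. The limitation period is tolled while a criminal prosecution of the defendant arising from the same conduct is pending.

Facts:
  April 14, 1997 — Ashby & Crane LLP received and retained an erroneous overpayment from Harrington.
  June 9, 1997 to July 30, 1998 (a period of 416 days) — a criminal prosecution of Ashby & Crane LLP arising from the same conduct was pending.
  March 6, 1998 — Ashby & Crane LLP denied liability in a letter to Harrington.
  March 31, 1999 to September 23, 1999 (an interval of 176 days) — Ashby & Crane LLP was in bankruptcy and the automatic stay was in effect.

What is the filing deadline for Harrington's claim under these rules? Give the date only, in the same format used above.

May 28, 2001

The cause of action accrued on April 14, 1997, the date of the act.
Adding the 30 months base period to April 14, 1997 gives a deadline of October 14, 1999, before any tolling.
The pending criminal prosecution from June 9, 1997 to July 30, 1998 tolled the period for 416 days, extending the deadline to December 3, 2000.
The automatic bankruptcy stay from March 31, 1999 to September 23, 1999 tolled the period for 176 days, extending the deadline to May 28, 2001.
None of the other events listed affects the running of the period under the stated rules.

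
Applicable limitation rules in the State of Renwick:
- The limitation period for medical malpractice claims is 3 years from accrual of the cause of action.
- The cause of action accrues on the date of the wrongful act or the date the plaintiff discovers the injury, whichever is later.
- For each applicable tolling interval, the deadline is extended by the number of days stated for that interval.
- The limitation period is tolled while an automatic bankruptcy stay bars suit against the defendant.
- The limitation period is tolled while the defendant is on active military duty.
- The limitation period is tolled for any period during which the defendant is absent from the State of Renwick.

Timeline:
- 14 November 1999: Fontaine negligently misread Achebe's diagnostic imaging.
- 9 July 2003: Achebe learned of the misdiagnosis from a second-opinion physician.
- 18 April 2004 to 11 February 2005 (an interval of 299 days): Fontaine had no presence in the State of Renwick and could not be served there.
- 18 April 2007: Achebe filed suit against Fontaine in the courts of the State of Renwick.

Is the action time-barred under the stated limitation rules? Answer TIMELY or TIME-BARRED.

TIMELY

Taking the later of the act (14 November 1999) and discovery (9 July 2003), the claim accrued on 9 July 2003.
Adding the 3 years base period to 9 July 2003 gives a deadline of 9 July 2006, before any tolling.
The period was tolled for 299 days by the defendant's absence from the jurisdiction (18 April 2004 to 11 February 2005), pushing the deadline to 4 May 2007.
The 18 April 2007 filing precedes the 4 May 2007 deadline; the claim is timely.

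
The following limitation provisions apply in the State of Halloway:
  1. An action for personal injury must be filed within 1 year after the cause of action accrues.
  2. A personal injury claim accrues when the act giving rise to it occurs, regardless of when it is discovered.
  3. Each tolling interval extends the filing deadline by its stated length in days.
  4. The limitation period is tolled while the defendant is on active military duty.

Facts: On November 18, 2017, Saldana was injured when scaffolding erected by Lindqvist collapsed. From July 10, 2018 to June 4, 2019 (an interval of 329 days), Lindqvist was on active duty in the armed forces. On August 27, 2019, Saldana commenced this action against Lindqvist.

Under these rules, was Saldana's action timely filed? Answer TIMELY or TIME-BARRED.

TIMELY

The cause of action accrued on November 18, 2017, the date of the act.
The untolled deadline — 1 year after November 18, 2017 — is November 18, 2018.
Because the defendant's active military service ran from July 10, 2018 to June 4, 2019, the deadline is extended by 329 days to October 13, 2019.
Filing on August 27, 2019 beat the October 13, 2019 deadline — the action is timely.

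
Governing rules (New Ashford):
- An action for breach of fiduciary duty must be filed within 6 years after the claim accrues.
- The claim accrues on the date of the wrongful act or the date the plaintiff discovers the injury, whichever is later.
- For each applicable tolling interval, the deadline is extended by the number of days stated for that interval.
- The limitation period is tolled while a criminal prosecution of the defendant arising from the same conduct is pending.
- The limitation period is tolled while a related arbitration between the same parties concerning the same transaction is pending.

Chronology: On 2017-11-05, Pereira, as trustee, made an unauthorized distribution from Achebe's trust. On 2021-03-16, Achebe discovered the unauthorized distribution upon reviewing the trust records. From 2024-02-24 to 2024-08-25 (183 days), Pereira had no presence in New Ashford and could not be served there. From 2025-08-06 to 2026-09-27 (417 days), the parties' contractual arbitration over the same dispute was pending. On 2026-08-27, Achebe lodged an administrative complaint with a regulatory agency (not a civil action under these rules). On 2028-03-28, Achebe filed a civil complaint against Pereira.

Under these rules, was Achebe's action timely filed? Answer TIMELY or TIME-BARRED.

TIMELY

Taking the later of the act (2017-11-05) and discovery (2021-03-16), the claim accrued on 2021-03-16.
Adding the 6 years base period to 2021-03-16 gives a deadline of 2027-03-16, before any tolling.
The period was tolled for 417 days by the pending related arbitration (2025-08-06 to 2026-09-27), pushing the deadline to 2028-05-06.
The defendant's absence from the jurisdiction from 2024-02-24 to 2024-08-25 does not toll the period, because no stated rule makes the defendant's absence a tolling event.
The other events in the timeline have no effect on the limitation period under the stated rules.
The 2028-03-28 filing precedes the 2028-05-06 deadline; the claim is timely.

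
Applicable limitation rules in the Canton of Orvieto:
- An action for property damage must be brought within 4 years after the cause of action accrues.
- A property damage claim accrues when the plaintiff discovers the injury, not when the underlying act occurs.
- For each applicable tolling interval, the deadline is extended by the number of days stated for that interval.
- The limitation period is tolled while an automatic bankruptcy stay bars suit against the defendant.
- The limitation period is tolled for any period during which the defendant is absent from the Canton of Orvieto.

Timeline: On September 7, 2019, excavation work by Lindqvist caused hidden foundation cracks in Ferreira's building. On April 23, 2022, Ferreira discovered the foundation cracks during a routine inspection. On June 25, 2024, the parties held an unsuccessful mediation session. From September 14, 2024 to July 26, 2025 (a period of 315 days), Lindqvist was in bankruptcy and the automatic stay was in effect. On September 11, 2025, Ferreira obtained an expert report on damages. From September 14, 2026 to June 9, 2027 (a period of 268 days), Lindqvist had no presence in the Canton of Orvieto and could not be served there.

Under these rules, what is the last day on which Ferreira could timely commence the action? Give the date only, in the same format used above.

November 27, 2027

The claim did not accrue until Ferreira discovered the injury on April 23, 2022; the September 7, 2019 act date does not start the clock under the stated rule.
Adding the 4 years base period to April 23, 2022 gives a deadline of April 23, 2026, before any tolling.
Because the automatic bankruptcy stay ran from September 14, 2024 to July 26, 2025, the deadline is extended by 315 days to March 4, 2027.
The period was tolled for 268 days by the defendant's absence from the jurisdiction (September 14, 2026 to June 9, 2027), pushing the deadline to November 27, 2027.
None of the other events listed affects the running of the period under the stated rules.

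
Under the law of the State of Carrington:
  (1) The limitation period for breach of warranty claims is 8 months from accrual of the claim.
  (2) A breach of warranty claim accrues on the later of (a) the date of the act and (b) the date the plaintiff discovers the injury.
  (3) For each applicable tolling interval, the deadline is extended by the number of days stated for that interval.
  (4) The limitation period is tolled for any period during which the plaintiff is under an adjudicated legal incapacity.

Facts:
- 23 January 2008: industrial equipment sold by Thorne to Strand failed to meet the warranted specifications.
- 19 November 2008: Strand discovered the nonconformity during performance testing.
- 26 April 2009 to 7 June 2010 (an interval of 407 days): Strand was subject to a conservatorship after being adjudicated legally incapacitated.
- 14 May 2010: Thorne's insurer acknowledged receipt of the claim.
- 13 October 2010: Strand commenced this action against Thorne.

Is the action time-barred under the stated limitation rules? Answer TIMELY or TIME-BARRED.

The claim accrued on 19 November 2008 — the later of the 23 January 2008 act and the 19 November 2008 discovery.
Adding the 8 months base period to 19 November 2008 gives a deadline of 19 July 2009, before any tolling.
The period was tolled for 407 days by the plaintiff's legal incapacity (26 April 2009 to 7 June 2010), pushing the deadline to 30 August 2010.
The other events in the timeline have no effect on the limitation period under the stated rules.
Strand filed on 13 October 2010, after the 30 August 2010 deadline, so the action is time-barred.

TIME-BARRED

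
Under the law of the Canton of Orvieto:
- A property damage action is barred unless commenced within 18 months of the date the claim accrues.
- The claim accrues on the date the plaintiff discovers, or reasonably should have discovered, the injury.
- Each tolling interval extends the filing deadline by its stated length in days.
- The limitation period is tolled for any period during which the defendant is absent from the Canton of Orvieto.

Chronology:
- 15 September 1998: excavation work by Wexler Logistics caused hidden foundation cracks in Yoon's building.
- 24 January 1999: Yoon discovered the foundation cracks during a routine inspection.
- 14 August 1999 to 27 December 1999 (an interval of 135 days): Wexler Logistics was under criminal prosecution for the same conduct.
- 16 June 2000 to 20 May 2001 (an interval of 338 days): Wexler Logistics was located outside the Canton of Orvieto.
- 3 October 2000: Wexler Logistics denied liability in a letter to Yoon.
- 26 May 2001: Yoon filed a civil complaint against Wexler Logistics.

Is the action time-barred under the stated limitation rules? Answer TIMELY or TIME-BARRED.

Under the discovery rule, the claim accrued on 24 January 1999, when Yoon discovered the injury — not on the 15 September 1998 date of the underlying act.
The untolled deadline — 18 months after 24 January 1999 — is 24 July 2000.
The period was tolled for 338 days by the defendant's absence from the jurisdiction (16 June 2000 to 20 May 2001), pushing the deadline to 27 June 2001.
Although a criminal prosecution ran from 14 August 1999 to 27 December 1999, the stated rules do not make that a tolling event, so it is disregarded.
Nothing else in the chronology tolls or restarts the period.
The 26 May 2001 filing precedes the 27 June 2001 deadline; the claim is timely.

TIMELY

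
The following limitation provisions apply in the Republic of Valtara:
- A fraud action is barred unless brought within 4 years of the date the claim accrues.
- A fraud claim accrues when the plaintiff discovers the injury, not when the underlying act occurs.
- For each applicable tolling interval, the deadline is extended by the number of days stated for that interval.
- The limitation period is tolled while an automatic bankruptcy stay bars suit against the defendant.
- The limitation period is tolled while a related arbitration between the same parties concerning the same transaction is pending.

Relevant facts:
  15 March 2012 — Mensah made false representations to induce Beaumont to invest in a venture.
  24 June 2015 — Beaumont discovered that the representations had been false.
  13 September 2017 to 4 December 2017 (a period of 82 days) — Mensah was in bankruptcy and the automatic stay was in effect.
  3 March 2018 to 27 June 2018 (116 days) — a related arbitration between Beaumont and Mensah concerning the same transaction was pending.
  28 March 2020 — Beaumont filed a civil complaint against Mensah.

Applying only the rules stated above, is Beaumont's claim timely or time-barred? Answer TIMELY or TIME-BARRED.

TIME-BARRED

Under the discovery rule, the claim accrued on 24 June 2015, when Beaumont discovered the injury — not on the 15 March 2012 date of the underlying act.
The untolled deadline — 4 years after 24 June 2015 — is 24 June 2019.
The period was tolled for 82 days by the automatic bankruptcy stay (13 September 2017 to 4 December 2017), pushing the deadline to 14 September 2019.
The pending related arbitration from 3 March 2018 to 27 June 2018 tolled the period for 116 days, extending the deadline to 8 January 2020.
Filing on 28 March 2020 missed the 8 January 2020 deadline — the action is time-barred.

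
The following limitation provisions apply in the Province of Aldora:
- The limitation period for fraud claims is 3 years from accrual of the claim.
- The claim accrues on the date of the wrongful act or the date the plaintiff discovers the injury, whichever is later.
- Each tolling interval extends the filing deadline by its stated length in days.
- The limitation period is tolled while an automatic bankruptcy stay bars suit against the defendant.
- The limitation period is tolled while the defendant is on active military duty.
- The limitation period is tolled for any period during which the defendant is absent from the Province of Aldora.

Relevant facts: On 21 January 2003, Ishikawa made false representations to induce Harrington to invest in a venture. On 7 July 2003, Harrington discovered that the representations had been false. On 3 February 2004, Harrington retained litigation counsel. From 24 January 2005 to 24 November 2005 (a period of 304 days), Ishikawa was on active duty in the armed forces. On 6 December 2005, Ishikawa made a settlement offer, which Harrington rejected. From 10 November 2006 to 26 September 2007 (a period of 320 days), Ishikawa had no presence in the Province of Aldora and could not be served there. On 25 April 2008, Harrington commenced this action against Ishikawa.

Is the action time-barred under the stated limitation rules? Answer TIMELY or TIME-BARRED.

TIME-BARRED

Because discovery on 7 July 2003 post-dates the 21 January 2003 act, accrual under the later-of rule falls on 7 July 2003.
The untolled deadline — 3 years after 7 July 2003 — is 7 July 2006.
The period was tolled for 304 days by the defendant's active military service (24 January 2005 to 24 November 2005), pushing the deadline to 7 May 2007.
Because the defendant's absence from the jurisdiction ran from 10 November 2006 to 26 September 2007, the deadline is extended by 320 days to 22 March 2008.
None of the other events listed affects the running of the period under the stated rules.
Filing on 25 April 2008 missed the 22 March 2008 deadline — the action is time-barred.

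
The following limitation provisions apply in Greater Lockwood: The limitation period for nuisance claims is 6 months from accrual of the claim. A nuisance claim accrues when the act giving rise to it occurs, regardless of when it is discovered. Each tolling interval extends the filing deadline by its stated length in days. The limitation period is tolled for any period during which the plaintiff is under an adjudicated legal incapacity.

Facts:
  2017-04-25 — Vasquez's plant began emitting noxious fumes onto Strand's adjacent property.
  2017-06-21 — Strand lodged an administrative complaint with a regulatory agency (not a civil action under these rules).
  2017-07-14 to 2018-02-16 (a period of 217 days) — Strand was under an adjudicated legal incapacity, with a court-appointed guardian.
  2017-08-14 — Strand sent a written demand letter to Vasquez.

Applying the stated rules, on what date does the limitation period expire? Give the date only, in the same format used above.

2018-05-30

The claim accrued on 2017-04-25, when the wrongful act occurred.
6 months from 2017-04-25 is 2017-10-25.
The period was tolled for 217 days by the plaintiff's legal incapacity (2017-07-14 to 2018-02-16), pushing the deadline to 2018-05-30.
The other events in the timeline have no effect on the limitation period under the stated rules.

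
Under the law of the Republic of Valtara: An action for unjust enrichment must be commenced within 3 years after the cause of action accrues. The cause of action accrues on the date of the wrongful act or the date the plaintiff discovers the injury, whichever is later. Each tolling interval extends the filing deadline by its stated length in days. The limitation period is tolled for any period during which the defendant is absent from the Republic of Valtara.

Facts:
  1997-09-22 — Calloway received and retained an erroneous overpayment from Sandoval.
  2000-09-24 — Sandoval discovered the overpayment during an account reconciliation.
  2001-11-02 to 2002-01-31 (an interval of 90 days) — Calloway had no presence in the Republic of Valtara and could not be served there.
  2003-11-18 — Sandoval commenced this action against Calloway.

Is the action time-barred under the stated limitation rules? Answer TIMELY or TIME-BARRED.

TIMELY

Taking the later of the act (1997-09-22) and discovery (2000-09-24), the claim accrued on 2000-09-24.
3 years from 2000-09-24 is 2003-09-24.
The defendant's absence from the jurisdiction from 2001-11-02 to 2002-01-31 tolled the period for 90 days, extending the deadline to 2003-12-23.
The 2003-11-18 filing precedes the 2003-12-23 deadline; the claim is timely.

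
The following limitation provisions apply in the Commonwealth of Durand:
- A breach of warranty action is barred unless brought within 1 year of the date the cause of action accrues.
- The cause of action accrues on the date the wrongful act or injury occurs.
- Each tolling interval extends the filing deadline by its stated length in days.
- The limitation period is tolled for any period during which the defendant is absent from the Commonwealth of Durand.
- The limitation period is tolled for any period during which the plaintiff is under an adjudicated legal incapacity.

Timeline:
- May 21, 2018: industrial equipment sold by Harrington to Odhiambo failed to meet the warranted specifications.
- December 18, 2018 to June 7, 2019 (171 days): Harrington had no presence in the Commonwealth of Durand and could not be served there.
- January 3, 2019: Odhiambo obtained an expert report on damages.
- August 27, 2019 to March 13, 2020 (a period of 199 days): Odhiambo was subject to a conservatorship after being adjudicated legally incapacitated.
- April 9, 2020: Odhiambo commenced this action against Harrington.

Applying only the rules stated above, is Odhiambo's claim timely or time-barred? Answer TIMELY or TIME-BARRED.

The cause of action accrued on May 21, 2018, the date of the act.
Adding the 1 year base period to May 21, 2018 gives a deadline of May 21, 2019, before any tolling.
The defendant's absence from the jurisdiction from December 18, 2018 to June 7, 2019 tolled the period for 171 days, extending the deadline to November 8, 2019.
The period was tolled for 199 days by the plaintiff's legal incapacity (August 27, 2019 to March 13, 2020), pushing the deadline to May 25, 2020.
None of the other events listed affects the running of the period under the stated rules.
Odhiambo filed on April 9, 2020, before the May 25, 2020 deadline, so the action is timely.

TIMELY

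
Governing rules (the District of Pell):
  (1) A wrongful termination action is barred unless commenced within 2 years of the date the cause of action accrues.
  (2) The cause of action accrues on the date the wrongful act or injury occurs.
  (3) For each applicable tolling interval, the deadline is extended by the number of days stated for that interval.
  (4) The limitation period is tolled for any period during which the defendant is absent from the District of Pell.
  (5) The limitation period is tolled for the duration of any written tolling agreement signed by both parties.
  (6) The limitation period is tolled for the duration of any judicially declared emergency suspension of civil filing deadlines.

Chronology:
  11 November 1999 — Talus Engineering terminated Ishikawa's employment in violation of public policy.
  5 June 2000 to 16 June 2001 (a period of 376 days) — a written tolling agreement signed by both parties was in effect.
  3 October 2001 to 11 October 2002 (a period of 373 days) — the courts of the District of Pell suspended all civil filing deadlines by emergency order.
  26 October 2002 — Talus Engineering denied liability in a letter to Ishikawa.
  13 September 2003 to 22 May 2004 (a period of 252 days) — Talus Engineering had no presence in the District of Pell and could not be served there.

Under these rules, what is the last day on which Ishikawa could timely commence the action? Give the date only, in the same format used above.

8 August 2004

The limitation period began to run on 11 November 1999.
Adding the 2 years base period to 11 November 1999 gives a deadline of 11 November 2001, before any tolling.
The written tolling agreement from 5 June 2000 to 16 June 2001 tolled the period for 376 days, extending the deadline to 22 November 2002.
The emergency suspension of filing deadlines from 3 October 2001 to 11 October 2002 tolled the period for 373 days, extending the deadline to 30 November 2003.
Because the defendant's absence from the jurisdiction ran from 13 September 2003 to 22 May 2004, the deadline is extended by 252 days to 8 August 2004.
Nothing else in the chronology tolls or restarts the period.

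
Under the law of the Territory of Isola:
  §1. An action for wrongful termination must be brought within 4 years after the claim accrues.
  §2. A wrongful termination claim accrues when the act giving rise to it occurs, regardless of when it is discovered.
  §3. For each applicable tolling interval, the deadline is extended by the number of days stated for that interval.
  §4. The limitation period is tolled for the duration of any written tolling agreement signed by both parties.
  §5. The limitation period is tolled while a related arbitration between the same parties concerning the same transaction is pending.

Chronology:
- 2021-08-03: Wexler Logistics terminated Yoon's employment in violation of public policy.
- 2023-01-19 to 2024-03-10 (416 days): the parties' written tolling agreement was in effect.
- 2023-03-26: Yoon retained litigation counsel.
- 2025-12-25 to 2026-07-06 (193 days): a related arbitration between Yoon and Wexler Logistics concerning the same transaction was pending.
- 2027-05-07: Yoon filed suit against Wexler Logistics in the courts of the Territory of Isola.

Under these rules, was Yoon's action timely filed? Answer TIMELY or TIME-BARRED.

TIME-BARRED

The claim accrued on 2021-08-03, when the wrongful act occurred.
Adding the 4 years base period to 2021-08-03 gives a deadline of 2025-08-03, before any tolling.
The period was tolled for 416 days by the written tolling agreement (2023-01-19 to 2024-03-10), pushing the deadline to 2026-09-23.
The pending related arbitration from 2025-12-25 to 2026-07-06 tolled the period for 193 days, extending the deadline to 2027-04-04.
The other events in the timeline have no effect on the limitation period under the stated rules.
Filing on 2027-05-07 missed the 2027-04-04 deadline — the action is time-barred.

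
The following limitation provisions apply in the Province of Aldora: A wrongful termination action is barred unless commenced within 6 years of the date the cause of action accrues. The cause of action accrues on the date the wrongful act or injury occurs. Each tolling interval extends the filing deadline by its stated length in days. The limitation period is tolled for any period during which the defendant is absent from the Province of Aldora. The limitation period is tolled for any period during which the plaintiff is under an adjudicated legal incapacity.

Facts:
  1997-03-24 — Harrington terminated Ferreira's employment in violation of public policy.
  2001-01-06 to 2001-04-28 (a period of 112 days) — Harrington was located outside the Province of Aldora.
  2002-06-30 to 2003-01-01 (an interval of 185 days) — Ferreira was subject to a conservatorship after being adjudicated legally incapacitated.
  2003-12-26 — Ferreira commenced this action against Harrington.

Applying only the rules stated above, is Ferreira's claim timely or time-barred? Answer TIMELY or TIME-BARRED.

The claim accrued on 1997-03-24, when the wrongful act occurred.
The untolled deadline — 6 years after 1997-03-24 — is 2003-03-24.
The defendant's absence from the jurisdiction from 2001-01-06 to 2001-04-28 tolled the period for 112 days, extending the deadline to 2003-07-14.
Because the plaintiff's legal incapacity ran from 2002-06-30 to 2003-01-01, the deadline is extended by 185 days to 2004-01-15.
Filing on 2003-12-26 beat the 2004-01-15 deadline — the action is timely.

TIMELY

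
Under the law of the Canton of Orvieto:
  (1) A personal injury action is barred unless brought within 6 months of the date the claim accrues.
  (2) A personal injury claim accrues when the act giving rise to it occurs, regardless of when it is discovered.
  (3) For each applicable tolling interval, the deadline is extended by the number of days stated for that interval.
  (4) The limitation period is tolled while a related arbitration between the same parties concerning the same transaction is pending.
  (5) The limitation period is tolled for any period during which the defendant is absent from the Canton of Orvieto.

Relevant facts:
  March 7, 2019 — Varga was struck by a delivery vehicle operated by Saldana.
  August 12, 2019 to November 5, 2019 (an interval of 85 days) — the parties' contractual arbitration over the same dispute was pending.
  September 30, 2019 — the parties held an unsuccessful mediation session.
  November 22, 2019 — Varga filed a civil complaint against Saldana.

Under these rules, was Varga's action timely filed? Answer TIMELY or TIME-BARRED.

The claim accrued on March 7, 2019, the date of the act.
Adding the 6 months base period to March 7, 2019 gives a deadline of September 7, 2019, before any tolling.
Because the pending related arbitration ran from August 12, 2019 to November 5, 2019, the deadline is extended by 85 days to December 1, 2019.
Nothing else in the chronology tolls or restarts the period.
The November 22, 2019 filing precedes the December 1, 2019 deadline; the claim is timely.

TIMELY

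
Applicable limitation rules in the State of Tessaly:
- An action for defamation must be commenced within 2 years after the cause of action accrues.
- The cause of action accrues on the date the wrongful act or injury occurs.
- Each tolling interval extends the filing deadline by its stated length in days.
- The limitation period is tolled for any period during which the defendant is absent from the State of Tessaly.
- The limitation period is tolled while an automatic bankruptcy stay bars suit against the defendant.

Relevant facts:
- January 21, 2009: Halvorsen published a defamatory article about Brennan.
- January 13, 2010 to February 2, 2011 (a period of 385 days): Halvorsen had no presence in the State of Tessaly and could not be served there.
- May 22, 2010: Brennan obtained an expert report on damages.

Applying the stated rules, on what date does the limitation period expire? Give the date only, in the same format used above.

February 10, 2012

The claim accrued on January 21, 2009, when the wrongful act occurred.
The untolled deadline — 2 years after January 21, 2009 — is January 21, 2011.
The period was tolled for 385 days by the defendant's absence from the jurisdiction (January 13, 2010 to February 2, 2011), pushing the deadline to February 10, 2012.
The other events in the timeline have no effect on the limitation period under the stated rules.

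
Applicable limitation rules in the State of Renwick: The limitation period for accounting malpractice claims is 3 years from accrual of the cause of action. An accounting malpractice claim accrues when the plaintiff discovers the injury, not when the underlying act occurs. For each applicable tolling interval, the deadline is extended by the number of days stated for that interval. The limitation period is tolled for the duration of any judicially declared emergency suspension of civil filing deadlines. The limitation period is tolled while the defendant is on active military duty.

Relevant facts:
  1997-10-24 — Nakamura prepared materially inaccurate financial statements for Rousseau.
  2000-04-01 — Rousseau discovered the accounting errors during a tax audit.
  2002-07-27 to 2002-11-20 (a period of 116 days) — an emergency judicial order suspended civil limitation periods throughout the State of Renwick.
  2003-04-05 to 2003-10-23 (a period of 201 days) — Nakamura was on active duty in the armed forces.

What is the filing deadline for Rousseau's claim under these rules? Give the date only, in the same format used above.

The claim did not accrue until Rousseau discovered the injury on 2000-04-01; the 1997-10-24 act date does not start the clock under the stated rule.
Adding the 3 years base period to 2000-04-01 gives a deadline of 2003-04-01, before any tolling.
Because the emergency suspension of filing deadlines ran from 2002-07-27 to 2002-11-20, the deadline is extended by 116 days to 2003-07-26.
The defendant's active military service from 2003-04-05 to 2003-10-23 tolled the period for 201 days, extending the deadline to 2004-02-12.

2004-02-12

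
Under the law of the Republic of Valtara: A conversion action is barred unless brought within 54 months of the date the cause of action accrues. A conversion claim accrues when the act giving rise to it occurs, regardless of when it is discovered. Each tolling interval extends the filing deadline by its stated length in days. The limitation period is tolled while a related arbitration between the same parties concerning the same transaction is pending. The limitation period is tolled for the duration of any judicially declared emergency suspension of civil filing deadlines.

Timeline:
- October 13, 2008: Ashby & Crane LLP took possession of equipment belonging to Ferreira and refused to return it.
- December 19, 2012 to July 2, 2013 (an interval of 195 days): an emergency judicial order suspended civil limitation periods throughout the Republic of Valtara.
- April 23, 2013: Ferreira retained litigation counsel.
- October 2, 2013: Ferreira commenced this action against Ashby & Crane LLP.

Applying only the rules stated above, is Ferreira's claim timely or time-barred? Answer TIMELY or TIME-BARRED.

TIMELY

The claim accrued on October 13, 2008, when the wrongful act occurred.
Adding the 54 months base period to October 13, 2008 gives a deadline of April 13, 2013, before any tolling.
The emergency suspension of filing deadlines from December 19, 2012 to July 2, 2013 tolled the period for 195 days, extending the deadline to October 25, 2013.
The other events in the timeline have no effect on the limitation period under the stated rules.
Ferreira filed on October 2, 2013, before the October 25, 2013 deadline, so the action is timely.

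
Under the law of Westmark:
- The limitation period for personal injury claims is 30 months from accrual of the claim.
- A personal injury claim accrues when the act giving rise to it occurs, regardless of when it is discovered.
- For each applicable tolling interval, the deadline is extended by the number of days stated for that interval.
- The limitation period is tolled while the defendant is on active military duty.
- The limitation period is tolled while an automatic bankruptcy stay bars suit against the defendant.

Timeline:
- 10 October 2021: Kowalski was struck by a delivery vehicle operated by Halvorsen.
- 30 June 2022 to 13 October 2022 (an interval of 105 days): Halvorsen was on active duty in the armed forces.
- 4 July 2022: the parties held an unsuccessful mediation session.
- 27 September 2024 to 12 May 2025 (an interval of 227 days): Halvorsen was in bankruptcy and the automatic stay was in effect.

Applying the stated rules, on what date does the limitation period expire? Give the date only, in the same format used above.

24 July 2024

The claim accrued on 10 October 2021, the date of the act.
The untolled deadline — 30 months after 10 October 2021 — is 10 April 2024.
The period was tolled for 105 days by the defendant's active military service (30 June 2022 to 13 October 2022), pushing the deadline to 24 July 2024.
The automatic bankruptcy stay from 27 September 2024 to 12 May 2025 began after the period had already run on 24 July 2024, so it has no tolling effect.
The other events in the timeline have no effect on the limitation period under the stated rules.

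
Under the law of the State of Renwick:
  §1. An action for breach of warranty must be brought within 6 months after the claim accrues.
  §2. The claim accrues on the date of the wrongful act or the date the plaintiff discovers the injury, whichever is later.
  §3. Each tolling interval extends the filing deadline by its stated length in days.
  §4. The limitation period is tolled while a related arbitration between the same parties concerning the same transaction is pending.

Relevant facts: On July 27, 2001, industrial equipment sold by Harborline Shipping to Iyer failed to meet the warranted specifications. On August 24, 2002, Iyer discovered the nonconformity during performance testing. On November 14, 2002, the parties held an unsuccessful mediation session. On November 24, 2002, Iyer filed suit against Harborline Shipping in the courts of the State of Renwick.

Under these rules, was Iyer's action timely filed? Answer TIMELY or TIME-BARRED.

Because discovery on August 24, 2002 post-dates the July 27, 2001 act, accrual under the later-of rule falls on August 24, 2002.
Adding the 6 months base period to August 24, 2002 gives a deadline of February 24, 2003, before any tolling.
The other events in the timeline have no effect on the limitation period under the stated rules.
The November 24, 2002 filing precedes the February 24, 2003 deadline; the claim is timely.

TIMELY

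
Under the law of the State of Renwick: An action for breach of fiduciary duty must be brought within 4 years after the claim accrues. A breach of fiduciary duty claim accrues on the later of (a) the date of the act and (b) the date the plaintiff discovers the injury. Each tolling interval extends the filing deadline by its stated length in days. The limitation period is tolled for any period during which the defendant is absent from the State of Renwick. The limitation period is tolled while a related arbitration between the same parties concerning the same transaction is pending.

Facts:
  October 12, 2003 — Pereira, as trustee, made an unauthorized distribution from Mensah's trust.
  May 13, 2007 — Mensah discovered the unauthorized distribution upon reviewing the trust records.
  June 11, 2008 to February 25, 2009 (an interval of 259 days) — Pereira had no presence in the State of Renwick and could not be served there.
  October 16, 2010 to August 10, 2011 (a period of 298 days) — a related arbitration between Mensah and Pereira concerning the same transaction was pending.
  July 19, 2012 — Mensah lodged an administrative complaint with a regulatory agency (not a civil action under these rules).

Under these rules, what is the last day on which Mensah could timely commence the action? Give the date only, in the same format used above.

November 20, 2012

Taking the later of the act (October 12, 2003) and discovery (May 13, 2007), the claim accrued on May 13, 2007.
4 years from May 13, 2007 is May 13, 2011.
The defendant's absence from the jurisdiction from June 11, 2008 to February 25, 2009 tolled the period for 259 days, extending the deadline to January 27, 2012.
The pending related arbitration from October 16, 2010 to August 10, 2011 tolled the period for 298 days, extending the deadline to November 20, 2012.
The other events in the timeline have no effect on the limitation period under the stated rules.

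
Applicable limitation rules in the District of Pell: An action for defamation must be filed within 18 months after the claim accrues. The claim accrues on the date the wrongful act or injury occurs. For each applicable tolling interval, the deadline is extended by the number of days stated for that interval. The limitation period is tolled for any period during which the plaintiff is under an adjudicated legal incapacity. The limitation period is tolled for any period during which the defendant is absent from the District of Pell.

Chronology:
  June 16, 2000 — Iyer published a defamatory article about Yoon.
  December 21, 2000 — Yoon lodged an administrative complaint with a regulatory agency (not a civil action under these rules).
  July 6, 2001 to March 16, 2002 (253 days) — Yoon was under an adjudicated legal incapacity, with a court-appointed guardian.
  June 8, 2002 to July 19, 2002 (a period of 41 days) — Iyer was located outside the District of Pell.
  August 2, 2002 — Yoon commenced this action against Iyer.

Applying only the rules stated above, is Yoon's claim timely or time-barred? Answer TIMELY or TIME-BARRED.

TIMELY

The claim accrued on June 16, 2000, the date of the act.
18 months from June 16, 2000 is December 16, 2001.
The plaintiff's legal incapacity from July 6, 2001 to March 16, 2002 tolled the period for 253 days, extending the deadline to August 26, 2002.
The defendant's absence from the jurisdiction from June 8, 2002 to July 19, 2002 tolled the period for 41 days, extending the deadline to October 6, 2002.
The other events in the timeline have no effect on the limitation period under the stated rules.
Filing on August 2, 2002 beat the October 6, 2002 deadline — the action is timely.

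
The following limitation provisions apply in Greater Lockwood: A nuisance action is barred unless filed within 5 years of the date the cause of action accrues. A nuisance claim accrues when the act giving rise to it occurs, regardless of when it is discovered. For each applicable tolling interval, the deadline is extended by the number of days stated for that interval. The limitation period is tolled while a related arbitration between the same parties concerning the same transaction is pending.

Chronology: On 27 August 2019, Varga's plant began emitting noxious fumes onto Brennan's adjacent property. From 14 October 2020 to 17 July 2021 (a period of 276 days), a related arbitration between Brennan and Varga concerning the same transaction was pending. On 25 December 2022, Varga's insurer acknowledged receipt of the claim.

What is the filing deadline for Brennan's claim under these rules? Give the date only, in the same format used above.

The limitation period began to run on 27 August 2019.
5 years from 27 August 2019 is 27 August 2024.
Because the pending related arbitration ran from 14 October 2020 to 17 July 2021, the deadline is extended by 276 days to 30 May 2025.
None of the other events listed affects the running of the period under the stated rules.

30 May 2025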